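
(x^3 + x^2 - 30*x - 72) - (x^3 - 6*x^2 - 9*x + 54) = 7*x^2 - 21*x - 126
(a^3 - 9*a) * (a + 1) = a^4 + a^3 - 9*a^2 - 9*a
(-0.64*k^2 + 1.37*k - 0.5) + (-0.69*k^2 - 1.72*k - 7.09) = -1.33*k^2 - 0.35*k - 7.59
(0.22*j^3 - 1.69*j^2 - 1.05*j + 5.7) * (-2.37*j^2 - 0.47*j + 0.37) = -0.5214*j^5 + 3.9019*j^4 + 3.3642*j^3 - 13.6408*j^2 - 3.0675*j + 2.109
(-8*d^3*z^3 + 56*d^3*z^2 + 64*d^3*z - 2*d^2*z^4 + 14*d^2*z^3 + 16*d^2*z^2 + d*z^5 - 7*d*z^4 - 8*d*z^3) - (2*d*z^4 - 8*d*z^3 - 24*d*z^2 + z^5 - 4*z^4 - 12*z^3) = -8*d^3*z^3 + 56*d^3*z^2 + 64*d^3*z - 2*d^2*z^4 + 14*d^2*z^3 + 16*d^2*z^2 + d*z^5 - 9*d*z^4 + 24*d*z^2 - z^5 + 4*z^4 + 12*z^3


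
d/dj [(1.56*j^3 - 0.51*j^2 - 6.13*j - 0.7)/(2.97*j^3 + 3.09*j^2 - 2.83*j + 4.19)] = (-1.77635683940025e-15*j^5 + 6.3351*j^4 + 27.5826*j^3 + 46.2312*j^2 + 0.0521999999999991*j - 27.6657)/(8.8209*j^6 + 18.3546*j^5 - 7.2621*j^4 + 7.3992*j^3 + 33.9031*j^2 - 23.7154*j + 17.5561)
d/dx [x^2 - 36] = 2*x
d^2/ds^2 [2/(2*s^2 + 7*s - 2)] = 4*(-4*s^2 - 14*s + (4*s + 7)^2 + 4)/(2*s^2 + 7*s - 2)^3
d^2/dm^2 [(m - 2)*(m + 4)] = 2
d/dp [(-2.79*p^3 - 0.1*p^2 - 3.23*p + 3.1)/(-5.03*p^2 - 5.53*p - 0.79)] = (14.0337*p^4 + 30.8574*p^3 - 9.08159999999999*p^2 + 31.344*p + 19.6947)/(25.3009*p^4 + 55.6318*p^3 + 38.5283*p^2 + 8.7374*p + 0.6241)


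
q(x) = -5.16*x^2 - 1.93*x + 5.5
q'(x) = -10.32*x - 1.93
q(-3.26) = -43.05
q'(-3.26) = 31.71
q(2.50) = -31.58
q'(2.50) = -27.73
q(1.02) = -1.84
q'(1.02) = -12.46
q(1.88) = -16.37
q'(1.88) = -21.33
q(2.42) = -29.39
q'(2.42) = -26.90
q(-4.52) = -91.20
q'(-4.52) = 44.72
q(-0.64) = 4.62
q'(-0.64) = 4.67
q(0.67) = 1.89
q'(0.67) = -8.84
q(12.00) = -760.70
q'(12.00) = -125.77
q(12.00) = -760.70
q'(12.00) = -125.77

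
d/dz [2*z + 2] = 2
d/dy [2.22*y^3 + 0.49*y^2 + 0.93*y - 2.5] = 6.66*y^2 + 0.98*y + 0.93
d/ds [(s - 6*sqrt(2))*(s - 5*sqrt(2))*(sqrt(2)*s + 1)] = 3*sqrt(2)*s^2 - 42*s + 49*sqrt(2)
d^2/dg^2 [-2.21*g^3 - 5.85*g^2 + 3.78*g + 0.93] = -13.26*g - 11.7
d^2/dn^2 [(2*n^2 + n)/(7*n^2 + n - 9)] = 2*(35*n^3 + 378*n^2 + 189*n + 171)/(343*n^6 + 147*n^5 - 1302*n^4 - 377*n^3 + 1674*n^2 + 243*n - 729)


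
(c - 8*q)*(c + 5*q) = c^2 - 3*c*q - 40*q^2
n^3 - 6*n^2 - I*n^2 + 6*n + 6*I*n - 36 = (n - 6)*(n - 3*I)*(n + 2*I)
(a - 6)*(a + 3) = a^2 - 3*a - 18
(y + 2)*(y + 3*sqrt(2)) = y^2 + 2*y + 3*sqrt(2)*y + 6*sqrt(2)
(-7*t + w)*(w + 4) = -7*t*w - 28*t + w^2 + 4*w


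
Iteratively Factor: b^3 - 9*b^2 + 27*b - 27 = (b - 3)*(b^2 - 6*b + 9) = (b - 3)^2*(b - 3)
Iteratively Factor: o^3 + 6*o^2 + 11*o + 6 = (o + 1)*(o^2 + 5*o + 6) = (o + 1)*(o + 2)*(o + 3)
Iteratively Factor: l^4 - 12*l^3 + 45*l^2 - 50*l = (l - 5)*(l^3 - 7*l^2 + 10*l) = l*(l - 5)*(l^2 - 7*l + 10) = l*(l - 5)*(l - 2)*(l - 5)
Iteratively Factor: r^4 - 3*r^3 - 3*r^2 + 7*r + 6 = (r + 1)*(r^3 - 4*r^2 + r + 6) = (r + 1)^2*(r^2 - 5*r + 6) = (r - 3)*(r + 1)^2*(r - 2)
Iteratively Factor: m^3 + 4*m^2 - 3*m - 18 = (m - 2)*(m^2 + 6*m + 9) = (m - 2)*(m + 3)*(m + 3)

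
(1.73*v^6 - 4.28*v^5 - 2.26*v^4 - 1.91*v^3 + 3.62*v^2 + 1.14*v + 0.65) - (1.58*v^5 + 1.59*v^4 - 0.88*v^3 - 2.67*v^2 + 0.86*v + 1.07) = 1.73*v^6 - 5.86*v^5 - 3.85*v^4 - 1.03*v^3 + 6.29*v^2 + 0.28*v - 0.42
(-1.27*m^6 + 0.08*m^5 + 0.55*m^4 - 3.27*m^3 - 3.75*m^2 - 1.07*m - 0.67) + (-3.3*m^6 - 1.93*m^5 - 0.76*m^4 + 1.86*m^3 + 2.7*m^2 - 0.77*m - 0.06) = -4.57*m^6 - 1.85*m^5 - 0.21*m^4 - 1.41*m^3 - 1.05*m^2 - 1.84*m - 0.73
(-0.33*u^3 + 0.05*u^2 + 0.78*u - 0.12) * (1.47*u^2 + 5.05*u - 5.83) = -0.4851*u^5 - 1.593*u^4 + 3.323*u^3 + 3.4711*u^2 - 5.1534*u + 0.6996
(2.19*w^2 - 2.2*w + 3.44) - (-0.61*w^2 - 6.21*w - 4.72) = 2.8*w^2 + 4.01*w + 8.16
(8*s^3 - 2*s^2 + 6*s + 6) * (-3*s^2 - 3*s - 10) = -24*s^5 - 18*s^4 - 92*s^3 - 16*s^2 - 78*s - 60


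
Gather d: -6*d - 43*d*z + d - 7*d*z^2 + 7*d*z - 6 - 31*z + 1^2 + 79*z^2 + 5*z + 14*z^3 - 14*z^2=d*(-7*z^2 - 36*z - 5) + 14*z^3 + 65*z^2 - 26*z - 5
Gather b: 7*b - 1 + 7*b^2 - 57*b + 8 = 7*b^2 - 50*b + 7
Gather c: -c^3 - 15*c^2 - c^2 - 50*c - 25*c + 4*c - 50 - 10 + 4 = -c^3 - 16*c^2 - 71*c - 56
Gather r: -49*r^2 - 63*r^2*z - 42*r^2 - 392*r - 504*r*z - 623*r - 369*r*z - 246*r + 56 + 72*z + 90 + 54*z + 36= r^2*(-63*z - 91) + r*(-873*z - 1261) + 126*z + 182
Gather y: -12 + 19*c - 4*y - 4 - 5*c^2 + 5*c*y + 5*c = -5*c^2 + 24*c + y*(5*c - 4) - 16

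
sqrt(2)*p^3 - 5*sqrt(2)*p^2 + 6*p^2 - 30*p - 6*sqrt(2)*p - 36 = (p - 6)*(p + 3*sqrt(2))*(sqrt(2)*p + sqrt(2))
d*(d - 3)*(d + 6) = d^3 + 3*d^2 - 18*d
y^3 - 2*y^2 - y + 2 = (y - 2)*(y - 1)*(y + 1)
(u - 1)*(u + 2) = u^2 + u - 2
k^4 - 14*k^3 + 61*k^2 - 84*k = k*(k - 7)*(k - 4)*(k - 3)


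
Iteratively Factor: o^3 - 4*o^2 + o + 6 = (o - 2)*(o^2 - 2*o - 3) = (o - 2)*(o + 1)*(o - 3)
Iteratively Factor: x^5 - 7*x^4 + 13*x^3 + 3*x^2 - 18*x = (x - 3)*(x^4 - 4*x^3 + x^2 + 6*x) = (x - 3)*(x - 2)*(x^3 - 2*x^2 - 3*x) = (x - 3)*(x - 2)*(x + 1)*(x^2 - 3*x) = (x - 3)^2*(x - 2)*(x + 1)*(x)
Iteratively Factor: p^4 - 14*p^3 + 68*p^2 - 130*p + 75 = (p - 5)*(p^3 - 9*p^2 + 23*p - 15) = (p - 5)*(p - 1)*(p^2 - 8*p + 15) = (p - 5)*(p - 3)*(p - 1)*(p - 5)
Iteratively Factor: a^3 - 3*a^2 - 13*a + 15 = (a - 1)*(a^2 - 2*a - 15) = (a - 1)*(a + 3)*(a - 5)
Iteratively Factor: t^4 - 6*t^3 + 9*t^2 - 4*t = (t)*(t^3 - 6*t^2 + 9*t - 4) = t*(t - 1)*(t^2 - 5*t + 4) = t*(t - 1)^2*(t - 4)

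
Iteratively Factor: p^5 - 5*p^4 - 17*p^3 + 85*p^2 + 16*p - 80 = (p - 4)*(p^4 - p^3 - 21*p^2 + p + 20) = (p - 4)*(p + 1)*(p^3 - 2*p^2 - 19*p + 20) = (p - 5)*(p - 4)*(p + 1)*(p^2 + 3*p - 4) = (p - 5)*(p - 4)*(p + 1)*(p + 4)*(p - 1)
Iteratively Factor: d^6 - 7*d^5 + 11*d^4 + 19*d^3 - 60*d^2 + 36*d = (d - 2)*(d^5 - 5*d^4 + d^3 + 21*d^2 - 18*d) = (d - 2)*(d + 2)*(d^4 - 7*d^3 + 15*d^2 - 9*d) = (d - 3)*(d - 2)*(d + 2)*(d^3 - 4*d^2 + 3*d) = (d - 3)*(d - 2)*(d - 1)*(d + 2)*(d^2 - 3*d) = d*(d - 3)*(d - 2)*(d - 1)*(d + 2)*(d - 3)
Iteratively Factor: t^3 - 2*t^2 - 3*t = (t - 3)*(t^2 + t) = (t - 3)*(t + 1)*(t)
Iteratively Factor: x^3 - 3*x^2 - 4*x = (x)*(x^2 - 3*x - 4) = x*(x + 1)*(x - 4)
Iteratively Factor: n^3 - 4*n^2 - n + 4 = (n - 4)*(n^2 - 1) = (n - 4)*(n + 1)*(n - 1)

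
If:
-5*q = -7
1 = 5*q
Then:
No Solution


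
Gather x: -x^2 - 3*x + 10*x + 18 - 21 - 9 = -x^2 + 7*x - 12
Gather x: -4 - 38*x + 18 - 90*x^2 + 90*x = -90*x^2 + 52*x + 14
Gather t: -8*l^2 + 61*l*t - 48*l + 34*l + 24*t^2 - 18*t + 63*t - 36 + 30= -8*l^2 - 14*l + 24*t^2 + t*(61*l + 45) - 6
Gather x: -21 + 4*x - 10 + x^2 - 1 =x^2 + 4*x - 32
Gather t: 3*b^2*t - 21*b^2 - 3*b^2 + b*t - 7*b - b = -24*b^2 - 8*b + t*(3*b^2 + b)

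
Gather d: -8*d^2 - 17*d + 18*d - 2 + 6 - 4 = -8*d^2 + d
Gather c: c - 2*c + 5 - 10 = -c - 5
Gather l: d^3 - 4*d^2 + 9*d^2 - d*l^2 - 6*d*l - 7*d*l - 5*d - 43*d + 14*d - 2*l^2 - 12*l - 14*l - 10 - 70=d^3 + 5*d^2 - 34*d + l^2*(-d - 2) + l*(-13*d - 26) - 80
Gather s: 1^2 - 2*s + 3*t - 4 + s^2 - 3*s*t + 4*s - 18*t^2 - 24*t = s^2 + s*(2 - 3*t) - 18*t^2 - 21*t - 3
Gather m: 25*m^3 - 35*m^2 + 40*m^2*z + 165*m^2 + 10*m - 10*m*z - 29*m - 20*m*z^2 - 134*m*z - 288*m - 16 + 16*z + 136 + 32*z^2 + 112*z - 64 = 25*m^3 + m^2*(40*z + 130) + m*(-20*z^2 - 144*z - 307) + 32*z^2 + 128*z + 56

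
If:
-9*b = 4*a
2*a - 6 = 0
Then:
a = 3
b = -4/3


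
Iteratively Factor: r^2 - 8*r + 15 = (r - 3)*(r - 5)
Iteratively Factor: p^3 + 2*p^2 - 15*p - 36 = (p + 3)*(p^2 - p - 12) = (p - 4)*(p + 3)*(p + 3)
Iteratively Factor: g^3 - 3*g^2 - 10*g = (g)*(g^2 - 3*g - 10) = g*(g - 5)*(g + 2)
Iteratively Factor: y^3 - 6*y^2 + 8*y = (y - 4)*(y^2 - 2*y) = y*(y - 4)*(y - 2)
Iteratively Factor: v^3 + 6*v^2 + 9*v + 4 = (v + 1)*(v^2 + 5*v + 4) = (v + 1)^2*(v + 4)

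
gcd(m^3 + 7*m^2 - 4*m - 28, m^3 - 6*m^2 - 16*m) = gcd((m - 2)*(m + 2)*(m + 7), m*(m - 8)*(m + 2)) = m + 2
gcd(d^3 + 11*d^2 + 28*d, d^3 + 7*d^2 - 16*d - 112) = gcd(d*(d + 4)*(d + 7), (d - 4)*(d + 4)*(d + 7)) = d^2 + 11*d + 28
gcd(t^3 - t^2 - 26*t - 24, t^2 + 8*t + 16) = t + 4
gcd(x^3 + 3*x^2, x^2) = x^2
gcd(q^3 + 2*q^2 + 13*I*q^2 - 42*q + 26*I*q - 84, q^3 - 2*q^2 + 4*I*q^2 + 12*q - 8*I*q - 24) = q + 6*I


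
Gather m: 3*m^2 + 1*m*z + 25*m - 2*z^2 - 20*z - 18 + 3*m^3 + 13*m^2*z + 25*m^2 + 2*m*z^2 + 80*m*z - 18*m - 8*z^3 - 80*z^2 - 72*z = 3*m^3 + m^2*(13*z + 28) + m*(2*z^2 + 81*z + 7) - 8*z^3 - 82*z^2 - 92*z - 18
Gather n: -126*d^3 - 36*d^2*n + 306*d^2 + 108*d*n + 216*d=-126*d^3 + 306*d^2 + 216*d + n*(-36*d^2 + 108*d)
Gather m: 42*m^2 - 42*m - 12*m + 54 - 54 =42*m^2 - 54*m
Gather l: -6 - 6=-12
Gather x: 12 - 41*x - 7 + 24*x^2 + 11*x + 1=24*x^2 - 30*x + 6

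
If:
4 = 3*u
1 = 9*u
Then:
No Solution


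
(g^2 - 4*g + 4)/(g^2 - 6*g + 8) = (g - 2)/(g - 4)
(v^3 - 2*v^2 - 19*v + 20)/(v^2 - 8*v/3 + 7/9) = 9*(v^3 - 2*v^2 - 19*v + 20)/(9*v^2 - 24*v + 7)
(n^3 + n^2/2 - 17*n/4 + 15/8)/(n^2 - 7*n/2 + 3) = (n^2 + 2*n - 5/4)/(n - 2)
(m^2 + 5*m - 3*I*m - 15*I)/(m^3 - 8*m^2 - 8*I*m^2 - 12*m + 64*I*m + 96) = (m^2 + m*(5 - 3*I) - 15*I)/(m^3 + m^2*(-8 - 8*I) + m*(-12 + 64*I) + 96)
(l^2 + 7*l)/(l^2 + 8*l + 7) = l/(l + 1)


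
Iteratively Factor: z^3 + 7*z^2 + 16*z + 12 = (z + 2)*(z^2 + 5*z + 6) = (z + 2)^2*(z + 3)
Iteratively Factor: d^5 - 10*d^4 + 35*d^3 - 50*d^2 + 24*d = (d - 1)*(d^4 - 9*d^3 + 26*d^2 - 24*d) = (d - 3)*(d - 1)*(d^3 - 6*d^2 + 8*d) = (d - 3)*(d - 2)*(d - 1)*(d^2 - 4*d) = d*(d - 3)*(d - 2)*(d - 1)*(d - 4)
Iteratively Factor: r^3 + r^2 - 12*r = (r)*(r^2 + r - 12) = r*(r + 4)*(r - 3)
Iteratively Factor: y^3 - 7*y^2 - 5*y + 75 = (y - 5)*(y^2 - 2*y - 15) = (y - 5)*(y + 3)*(y - 5)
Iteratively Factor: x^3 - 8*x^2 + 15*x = (x - 3)*(x^2 - 5*x) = x*(x - 3)*(x - 5)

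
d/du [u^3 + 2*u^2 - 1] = u*(3*u + 4)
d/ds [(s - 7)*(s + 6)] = 2*s - 1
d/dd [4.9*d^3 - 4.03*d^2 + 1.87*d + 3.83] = 14.7*d^2 - 8.06*d + 1.87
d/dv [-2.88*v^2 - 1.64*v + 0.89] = -5.76*v - 1.64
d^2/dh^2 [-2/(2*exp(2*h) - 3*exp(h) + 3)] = 2*(-2*(4*exp(h) - 3)^2*exp(h) + (8*exp(h) - 3)*(2*exp(2*h) - 3*exp(h) + 3))*exp(h)/(2*exp(2*h) - 3*exp(h) + 3)^3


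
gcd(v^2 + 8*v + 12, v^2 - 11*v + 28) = 1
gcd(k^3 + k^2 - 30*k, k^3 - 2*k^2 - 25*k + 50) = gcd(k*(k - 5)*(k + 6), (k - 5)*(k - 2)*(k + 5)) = k - 5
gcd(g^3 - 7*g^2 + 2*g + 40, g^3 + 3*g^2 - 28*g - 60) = g^2 - 3*g - 10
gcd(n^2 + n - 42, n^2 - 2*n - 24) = n - 6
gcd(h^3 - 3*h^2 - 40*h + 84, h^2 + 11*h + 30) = h + 6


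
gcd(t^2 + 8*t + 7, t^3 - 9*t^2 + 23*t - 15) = 1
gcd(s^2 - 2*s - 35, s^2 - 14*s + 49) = s - 7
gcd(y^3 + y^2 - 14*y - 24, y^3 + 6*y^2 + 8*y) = y + 2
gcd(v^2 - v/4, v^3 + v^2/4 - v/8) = v^2 - v/4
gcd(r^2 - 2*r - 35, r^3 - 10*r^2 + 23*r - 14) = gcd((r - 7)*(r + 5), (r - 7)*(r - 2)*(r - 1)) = r - 7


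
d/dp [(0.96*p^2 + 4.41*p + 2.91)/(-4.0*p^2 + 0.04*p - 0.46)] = (17.6784*p^2 + 22.3968*p - 2.145)/(16.0*p^4 - 0.32*p^3 + 3.6816*p^2 - 0.0368*p + 0.2116)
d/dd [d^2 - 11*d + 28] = 2*d - 11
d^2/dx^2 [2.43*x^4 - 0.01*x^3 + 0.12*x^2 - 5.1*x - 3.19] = 29.16*x^2 - 0.06*x + 0.24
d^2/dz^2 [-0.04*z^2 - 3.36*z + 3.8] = -0.0800000000000000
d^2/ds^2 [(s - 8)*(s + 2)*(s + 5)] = 6*s - 2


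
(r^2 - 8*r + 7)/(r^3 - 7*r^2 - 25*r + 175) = (r - 1)/(r^2 - 25)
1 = 1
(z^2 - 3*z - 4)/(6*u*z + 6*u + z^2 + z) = (z - 4)/(6*u + z)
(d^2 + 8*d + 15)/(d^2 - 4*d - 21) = (d + 5)/(d - 7)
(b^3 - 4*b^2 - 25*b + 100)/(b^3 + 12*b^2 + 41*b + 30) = (b^2 - 9*b + 20)/(b^2 + 7*b + 6)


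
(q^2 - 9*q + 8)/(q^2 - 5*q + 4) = (q - 8)/(q - 4)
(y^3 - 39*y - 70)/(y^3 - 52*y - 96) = (-y^3 + 39*y + 70)/(-y^3 + 52*y + 96)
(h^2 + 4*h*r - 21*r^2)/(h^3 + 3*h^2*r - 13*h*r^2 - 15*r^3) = (h + 7*r)/(h^2 + 6*h*r + 5*r^2)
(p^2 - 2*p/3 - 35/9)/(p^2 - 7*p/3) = (p + 5/3)/p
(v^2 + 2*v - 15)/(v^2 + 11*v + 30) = (v - 3)/(v + 6)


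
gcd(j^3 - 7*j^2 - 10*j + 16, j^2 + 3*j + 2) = j + 2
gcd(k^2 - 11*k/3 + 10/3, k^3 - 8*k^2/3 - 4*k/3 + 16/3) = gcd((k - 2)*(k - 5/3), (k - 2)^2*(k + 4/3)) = k - 2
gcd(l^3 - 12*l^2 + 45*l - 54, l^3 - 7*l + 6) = 1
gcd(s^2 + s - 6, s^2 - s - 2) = s - 2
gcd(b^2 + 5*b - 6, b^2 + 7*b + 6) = b + 6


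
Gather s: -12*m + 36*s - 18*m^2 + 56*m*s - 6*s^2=-18*m^2 - 12*m - 6*s^2 + s*(56*m + 36)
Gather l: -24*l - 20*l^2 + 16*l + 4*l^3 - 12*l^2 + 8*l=4*l^3 - 32*l^2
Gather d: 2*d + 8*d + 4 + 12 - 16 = 10*d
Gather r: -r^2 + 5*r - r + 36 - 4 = -r^2 + 4*r + 32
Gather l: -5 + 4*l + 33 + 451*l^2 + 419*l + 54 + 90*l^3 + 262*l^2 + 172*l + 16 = 90*l^3 + 713*l^2 + 595*l + 98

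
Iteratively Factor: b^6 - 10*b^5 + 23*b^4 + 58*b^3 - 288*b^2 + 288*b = (b - 4)*(b^5 - 6*b^4 - b^3 + 54*b^2 - 72*b) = (b - 4)*(b - 3)*(b^4 - 3*b^3 - 10*b^2 + 24*b) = (b - 4)*(b - 3)*(b + 3)*(b^3 - 6*b^2 + 8*b) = (b - 4)*(b - 3)*(b - 2)*(b + 3)*(b^2 - 4*b) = b*(b - 4)*(b - 3)*(b - 2)*(b + 3)*(b - 4)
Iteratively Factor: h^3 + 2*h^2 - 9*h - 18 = (h + 3)*(h^2 - h - 6) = (h + 2)*(h + 3)*(h - 3)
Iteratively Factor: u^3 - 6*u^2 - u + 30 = (u + 2)*(u^2 - 8*u + 15) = (u - 5)*(u + 2)*(u - 3)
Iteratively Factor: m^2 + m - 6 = (m + 3)*(m - 2)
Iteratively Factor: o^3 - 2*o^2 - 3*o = (o)*(o^2 - 2*o - 3) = o*(o - 3)*(o + 1)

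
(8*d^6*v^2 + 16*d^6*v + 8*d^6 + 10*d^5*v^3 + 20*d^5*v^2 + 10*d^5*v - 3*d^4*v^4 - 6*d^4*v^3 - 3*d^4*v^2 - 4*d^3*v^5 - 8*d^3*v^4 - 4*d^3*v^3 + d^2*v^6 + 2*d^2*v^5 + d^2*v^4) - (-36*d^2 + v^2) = 8*d^6*v^2 + 16*d^6*v + 8*d^6 + 10*d^5*v^3 + 20*d^5*v^2 + 10*d^5*v - 3*d^4*v^4 - 6*d^4*v^3 - 3*d^4*v^2 - 4*d^3*v^5 - 8*d^3*v^4 - 4*d^3*v^3 + d^2*v^6 + 2*d^2*v^5 + d^2*v^4 + 36*d^2 - v^2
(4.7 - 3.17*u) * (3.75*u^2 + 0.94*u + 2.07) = -11.8875*u^3 + 14.6452*u^2 - 2.1439*u + 9.729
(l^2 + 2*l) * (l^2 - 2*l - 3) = l^4 - 7*l^2 - 6*l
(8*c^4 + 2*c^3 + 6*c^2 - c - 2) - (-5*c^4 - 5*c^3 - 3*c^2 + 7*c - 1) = 13*c^4 + 7*c^3 + 9*c^2 - 8*c - 1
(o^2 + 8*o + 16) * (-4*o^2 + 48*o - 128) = -4*o^4 + 16*o^3 + 192*o^2 - 256*o - 2048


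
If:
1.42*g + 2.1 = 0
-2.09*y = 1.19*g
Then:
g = -1.48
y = 0.84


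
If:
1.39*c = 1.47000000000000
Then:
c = 1.06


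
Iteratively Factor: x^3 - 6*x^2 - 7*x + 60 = (x + 3)*(x^2 - 9*x + 20) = (x - 4)*(x + 3)*(x - 5)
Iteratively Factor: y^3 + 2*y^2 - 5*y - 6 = (y + 1)*(y^2 + y - 6) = (y - 2)*(y + 1)*(y + 3)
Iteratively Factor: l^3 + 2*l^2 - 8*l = (l)*(l^2 + 2*l - 8) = l*(l - 2)*(l + 4)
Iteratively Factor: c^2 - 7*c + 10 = (c - 2)*(c - 5)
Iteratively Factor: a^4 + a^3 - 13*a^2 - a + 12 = (a + 4)*(a^3 - 3*a^2 - a + 3) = (a + 1)*(a + 4)*(a^2 - 4*a + 3) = (a - 3)*(a + 1)*(a + 4)*(a - 1)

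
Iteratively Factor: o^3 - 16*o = (o + 4)*(o^2 - 4*o) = (o - 4)*(o + 4)*(o)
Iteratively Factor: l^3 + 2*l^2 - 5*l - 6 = (l - 2)*(l^2 + 4*l + 3) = (l - 2)*(l + 3)*(l + 1)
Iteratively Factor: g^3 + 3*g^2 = (g)*(g^2 + 3*g) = g*(g + 3)*(g)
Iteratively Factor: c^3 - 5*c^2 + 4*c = (c - 4)*(c^2 - c) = c*(c - 4)*(c - 1)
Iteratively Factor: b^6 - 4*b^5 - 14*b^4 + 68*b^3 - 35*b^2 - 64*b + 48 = (b - 1)*(b^5 - 3*b^4 - 17*b^3 + 51*b^2 + 16*b - 48) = (b - 1)*(b + 4)*(b^4 - 7*b^3 + 11*b^2 + 7*b - 12) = (b - 4)*(b - 1)*(b + 4)*(b^3 - 3*b^2 - b + 3) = (b - 4)*(b - 3)*(b - 1)*(b + 4)*(b^2 - 1) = (b - 4)*(b - 3)*(b - 1)*(b + 1)*(b + 4)*(b - 1)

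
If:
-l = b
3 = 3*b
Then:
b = 1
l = -1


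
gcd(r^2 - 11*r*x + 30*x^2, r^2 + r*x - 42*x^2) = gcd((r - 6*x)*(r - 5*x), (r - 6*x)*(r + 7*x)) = -r + 6*x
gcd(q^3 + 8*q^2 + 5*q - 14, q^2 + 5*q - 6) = q - 1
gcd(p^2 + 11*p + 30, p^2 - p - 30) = p + 5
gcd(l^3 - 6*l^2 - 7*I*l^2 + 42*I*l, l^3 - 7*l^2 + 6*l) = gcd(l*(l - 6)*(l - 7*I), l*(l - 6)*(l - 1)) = l^2 - 6*l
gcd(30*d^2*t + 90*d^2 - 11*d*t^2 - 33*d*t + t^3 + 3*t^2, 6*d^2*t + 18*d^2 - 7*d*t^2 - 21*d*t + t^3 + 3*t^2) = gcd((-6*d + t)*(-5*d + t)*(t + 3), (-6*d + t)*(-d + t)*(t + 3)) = -6*d*t - 18*d + t^2 + 3*t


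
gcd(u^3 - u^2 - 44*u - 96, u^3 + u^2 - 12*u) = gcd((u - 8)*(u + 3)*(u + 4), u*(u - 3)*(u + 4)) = u + 4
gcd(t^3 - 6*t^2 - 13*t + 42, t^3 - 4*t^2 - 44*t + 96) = t - 2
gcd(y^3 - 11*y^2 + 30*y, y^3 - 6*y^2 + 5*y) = y^2 - 5*y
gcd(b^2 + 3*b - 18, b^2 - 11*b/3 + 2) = b - 3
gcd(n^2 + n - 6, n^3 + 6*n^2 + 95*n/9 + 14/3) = n + 3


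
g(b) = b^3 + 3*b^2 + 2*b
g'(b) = 3*b^2 + 6*b + 2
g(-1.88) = 0.20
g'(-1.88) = 1.32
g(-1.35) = 0.31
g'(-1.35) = -0.63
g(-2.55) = -2.17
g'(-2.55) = 6.21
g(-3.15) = -7.79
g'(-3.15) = 12.87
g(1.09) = 7.04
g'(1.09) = 12.10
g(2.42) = 36.58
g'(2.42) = 34.09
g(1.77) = 18.48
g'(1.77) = 22.02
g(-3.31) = -10.02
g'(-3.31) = 15.01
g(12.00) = 2184.00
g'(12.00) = 506.00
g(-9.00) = -504.00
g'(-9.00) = 191.00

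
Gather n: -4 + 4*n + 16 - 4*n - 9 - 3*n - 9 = -3*n - 6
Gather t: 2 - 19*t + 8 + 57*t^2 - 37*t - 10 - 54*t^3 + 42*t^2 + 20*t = -54*t^3 + 99*t^2 - 36*t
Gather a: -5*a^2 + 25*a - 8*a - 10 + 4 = -5*a^2 + 17*a - 6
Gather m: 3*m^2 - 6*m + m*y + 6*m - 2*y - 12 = 3*m^2 + m*y - 2*y - 12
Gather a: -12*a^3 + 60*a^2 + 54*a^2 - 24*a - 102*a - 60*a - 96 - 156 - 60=-12*a^3 + 114*a^2 - 186*a - 312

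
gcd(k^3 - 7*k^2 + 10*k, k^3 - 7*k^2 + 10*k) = k^3 - 7*k^2 + 10*k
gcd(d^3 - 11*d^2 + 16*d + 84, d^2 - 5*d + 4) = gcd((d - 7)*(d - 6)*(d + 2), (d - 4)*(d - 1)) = 1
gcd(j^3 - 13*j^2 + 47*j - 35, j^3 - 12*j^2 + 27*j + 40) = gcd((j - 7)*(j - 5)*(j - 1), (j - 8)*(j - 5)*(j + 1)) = j - 5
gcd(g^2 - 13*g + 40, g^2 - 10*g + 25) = g - 5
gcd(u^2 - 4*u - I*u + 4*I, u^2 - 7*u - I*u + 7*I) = u - I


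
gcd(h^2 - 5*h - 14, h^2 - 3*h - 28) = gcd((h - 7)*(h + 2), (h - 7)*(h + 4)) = h - 7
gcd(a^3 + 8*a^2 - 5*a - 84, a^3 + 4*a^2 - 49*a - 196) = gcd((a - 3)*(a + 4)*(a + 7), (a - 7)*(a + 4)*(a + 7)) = a^2 + 11*a + 28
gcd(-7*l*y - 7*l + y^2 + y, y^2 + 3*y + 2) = y + 1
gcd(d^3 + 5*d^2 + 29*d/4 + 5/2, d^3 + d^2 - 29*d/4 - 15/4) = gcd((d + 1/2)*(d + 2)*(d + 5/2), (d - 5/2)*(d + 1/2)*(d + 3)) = d + 1/2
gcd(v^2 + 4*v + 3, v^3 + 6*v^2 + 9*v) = v + 3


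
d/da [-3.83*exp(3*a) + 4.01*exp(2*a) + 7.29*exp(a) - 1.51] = (-11.49*exp(2*a) + 8.02*exp(a) + 7.29)*exp(a)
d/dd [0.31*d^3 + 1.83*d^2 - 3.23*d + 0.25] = 0.93*d^2 + 3.66*d - 3.23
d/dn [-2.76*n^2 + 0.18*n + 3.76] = 0.18 - 5.52*n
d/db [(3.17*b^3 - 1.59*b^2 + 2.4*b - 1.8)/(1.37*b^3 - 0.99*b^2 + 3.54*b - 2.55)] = (-0.959999999999997*b^4 + 15.8676*b^3 - 20.1051*b^2 + 4.545*b + 0.252000000000001)/(1.8769*b^6 - 2.7126*b^5 + 10.6797*b^4 - 13.9962*b^3 + 17.5806*b^2 - 18.054*b + 6.5025)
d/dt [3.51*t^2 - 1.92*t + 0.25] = 7.02*t - 1.92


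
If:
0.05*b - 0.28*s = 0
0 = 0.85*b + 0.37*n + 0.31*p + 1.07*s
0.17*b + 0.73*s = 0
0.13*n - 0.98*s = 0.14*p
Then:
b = 0.00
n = 0.00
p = 0.00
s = 0.00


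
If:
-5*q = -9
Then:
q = 9/5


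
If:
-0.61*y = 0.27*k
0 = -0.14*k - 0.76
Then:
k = -5.43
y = 2.40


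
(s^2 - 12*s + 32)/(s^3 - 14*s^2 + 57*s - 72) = (s - 4)/(s^2 - 6*s + 9)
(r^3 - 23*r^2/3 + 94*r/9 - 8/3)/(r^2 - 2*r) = (9*r^3 - 69*r^2 + 94*r - 24)/(9*r*(r - 2))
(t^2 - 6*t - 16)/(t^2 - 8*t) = (t + 2)/t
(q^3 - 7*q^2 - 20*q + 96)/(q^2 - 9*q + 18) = (q^2 - 4*q - 32)/(q - 6)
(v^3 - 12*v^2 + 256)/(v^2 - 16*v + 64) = v + 4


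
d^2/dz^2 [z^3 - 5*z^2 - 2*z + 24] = 6*z - 10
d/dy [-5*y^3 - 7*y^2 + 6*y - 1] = -15*y^2 - 14*y + 6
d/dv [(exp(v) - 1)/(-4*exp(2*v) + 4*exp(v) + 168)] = (-(1 - exp(v))*(2*exp(v) - 1) - exp(2*v) + exp(v) + 42)*exp(v)/(4*(-exp(2*v) + exp(v) + 42)^2)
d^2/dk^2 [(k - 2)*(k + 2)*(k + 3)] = 6*k + 6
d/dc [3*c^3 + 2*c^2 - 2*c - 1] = 9*c^2 + 4*c - 2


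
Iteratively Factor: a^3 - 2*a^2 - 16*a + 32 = (a - 2)*(a^2 - 16) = (a - 4)*(a - 2)*(a + 4)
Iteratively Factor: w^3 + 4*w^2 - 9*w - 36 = (w + 4)*(w^2 - 9) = (w + 3)*(w + 4)*(w - 3)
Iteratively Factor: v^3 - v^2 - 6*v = (v)*(v^2 - v - 6) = v*(v - 3)*(v + 2)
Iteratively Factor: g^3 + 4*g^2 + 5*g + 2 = (g + 1)*(g^2 + 3*g + 2) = (g + 1)*(g + 2)*(g + 1)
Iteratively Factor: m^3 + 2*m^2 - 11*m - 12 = (m - 3)*(m^2 + 5*m + 4) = (m - 3)*(m + 4)*(m + 1)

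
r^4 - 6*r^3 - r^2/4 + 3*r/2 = r*(r - 6)*(r - 1/2)*(r + 1/2)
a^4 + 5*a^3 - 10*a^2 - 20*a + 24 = (a - 2)*(a - 1)*(a + 2)*(a + 6)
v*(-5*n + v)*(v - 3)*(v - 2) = -5*n*v^3 + 25*n*v^2 - 30*n*v + v^4 - 5*v^3 + 6*v^2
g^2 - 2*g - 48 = (g - 8)*(g + 6)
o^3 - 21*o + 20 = (o - 4)*(o - 1)*(o + 5)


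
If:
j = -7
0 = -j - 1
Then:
No Solution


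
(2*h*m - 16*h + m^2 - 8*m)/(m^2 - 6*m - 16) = (2*h + m)/(m + 2)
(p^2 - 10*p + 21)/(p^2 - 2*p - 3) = (p - 7)/(p + 1)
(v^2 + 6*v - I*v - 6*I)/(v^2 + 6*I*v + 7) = (v + 6)/(v + 7*I)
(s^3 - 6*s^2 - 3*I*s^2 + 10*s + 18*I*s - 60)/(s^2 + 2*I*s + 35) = (s^2 + 2*s*(-3 + I) - 12*I)/(s + 7*I)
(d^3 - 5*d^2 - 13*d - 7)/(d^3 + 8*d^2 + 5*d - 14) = (d^3 - 5*d^2 - 13*d - 7)/(d^3 + 8*d^2 + 5*d - 14)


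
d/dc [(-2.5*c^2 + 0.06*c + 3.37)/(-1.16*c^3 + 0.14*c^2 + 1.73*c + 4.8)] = (-2.9*c^4 + 0.1392*c^3 + 7.3942*c^2 - 24.9436*c - 5.5421)/(1.3456*c^6 - 0.3248*c^5 - 3.994*c^4 - 10.6516*c^3 + 4.3369*c^2 + 16.608*c + 23.04)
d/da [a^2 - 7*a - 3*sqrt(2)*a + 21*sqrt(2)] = 2*a - 7 - 3*sqrt(2)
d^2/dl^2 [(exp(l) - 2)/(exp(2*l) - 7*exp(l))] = (exp(3*l) - exp(2*l) + 42*exp(l) - 98)*exp(-l)/(exp(3*l) - 21*exp(2*l) + 147*exp(l) - 343)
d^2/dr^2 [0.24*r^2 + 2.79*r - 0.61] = 0.480000000000000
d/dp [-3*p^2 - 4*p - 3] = -6*p - 4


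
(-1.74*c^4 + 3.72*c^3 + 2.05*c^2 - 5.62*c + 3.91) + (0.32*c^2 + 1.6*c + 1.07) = -1.74*c^4 + 3.72*c^3 + 2.37*c^2 - 4.02*c + 4.98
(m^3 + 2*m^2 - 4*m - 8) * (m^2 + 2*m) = m^5 + 4*m^4 - 16*m^2 - 16*m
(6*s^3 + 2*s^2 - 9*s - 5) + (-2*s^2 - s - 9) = 6*s^3 - 10*s - 14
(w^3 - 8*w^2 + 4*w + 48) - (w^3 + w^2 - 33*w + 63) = -9*w^2 + 37*w - 15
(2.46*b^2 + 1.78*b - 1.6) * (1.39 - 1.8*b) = -4.428*b^3 + 0.215399999999999*b^2 + 5.3542*b - 2.224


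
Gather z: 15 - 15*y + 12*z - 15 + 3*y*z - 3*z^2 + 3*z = -15*y - 3*z^2 + z*(3*y + 15)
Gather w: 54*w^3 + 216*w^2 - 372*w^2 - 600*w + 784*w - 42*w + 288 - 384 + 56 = 54*w^3 - 156*w^2 + 142*w - 40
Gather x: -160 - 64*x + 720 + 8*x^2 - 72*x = 8*x^2 - 136*x + 560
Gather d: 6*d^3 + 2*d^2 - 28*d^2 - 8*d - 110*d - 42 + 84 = 6*d^3 - 26*d^2 - 118*d + 42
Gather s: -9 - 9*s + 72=63 - 9*s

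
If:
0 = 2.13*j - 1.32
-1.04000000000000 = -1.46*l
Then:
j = 0.62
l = 0.71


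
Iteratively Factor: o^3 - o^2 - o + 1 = (o - 1)*(o^2 - 1) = (o - 1)^2*(o + 1)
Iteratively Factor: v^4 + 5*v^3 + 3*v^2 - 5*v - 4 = (v + 4)*(v^3 + v^2 - v - 1) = (v + 1)*(v + 4)*(v^2 - 1) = (v + 1)^2*(v + 4)*(v - 1)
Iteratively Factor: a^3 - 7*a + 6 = (a + 3)*(a^2 - 3*a + 2) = (a - 1)*(a + 3)*(a - 2)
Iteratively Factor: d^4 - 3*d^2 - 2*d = (d - 2)*(d^3 + 2*d^2 + d) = d*(d - 2)*(d^2 + 2*d + 1) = d*(d - 2)*(d + 1)*(d + 1)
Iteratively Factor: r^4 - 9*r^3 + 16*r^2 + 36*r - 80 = (r + 2)*(r^3 - 11*r^2 + 38*r - 40) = (r - 2)*(r + 2)*(r^2 - 9*r + 20) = (r - 5)*(r - 2)*(r + 2)*(r - 4)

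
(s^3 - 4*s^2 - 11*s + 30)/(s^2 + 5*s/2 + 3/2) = 2*(s^3 - 4*s^2 - 11*s + 30)/(2*s^2 + 5*s + 3)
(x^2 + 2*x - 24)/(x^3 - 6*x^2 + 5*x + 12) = (x + 6)/(x^2 - 2*x - 3)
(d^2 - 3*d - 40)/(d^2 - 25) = (d - 8)/(d - 5)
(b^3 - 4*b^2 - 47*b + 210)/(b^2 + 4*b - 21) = (b^2 - 11*b + 30)/(b - 3)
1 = 1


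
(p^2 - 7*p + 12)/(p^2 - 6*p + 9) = (p - 4)/(p - 3)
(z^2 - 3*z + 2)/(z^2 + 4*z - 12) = (z - 1)/(z + 6)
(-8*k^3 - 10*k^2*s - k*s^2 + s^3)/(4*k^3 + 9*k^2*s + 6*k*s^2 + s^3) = (-8*k^2 - 2*k*s + s^2)/(4*k^2 + 5*k*s + s^2)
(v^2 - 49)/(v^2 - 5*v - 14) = (v + 7)/(v + 2)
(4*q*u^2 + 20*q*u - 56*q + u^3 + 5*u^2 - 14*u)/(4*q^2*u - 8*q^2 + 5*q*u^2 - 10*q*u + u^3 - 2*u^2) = (u + 7)/(q + u)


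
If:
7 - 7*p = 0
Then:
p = 1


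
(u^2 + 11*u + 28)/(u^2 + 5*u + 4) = (u + 7)/(u + 1)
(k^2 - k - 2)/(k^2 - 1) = (k - 2)/(k - 1)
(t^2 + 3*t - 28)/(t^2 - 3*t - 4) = (t + 7)/(t + 1)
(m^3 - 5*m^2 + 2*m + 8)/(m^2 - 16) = (m^2 - m - 2)/(m + 4)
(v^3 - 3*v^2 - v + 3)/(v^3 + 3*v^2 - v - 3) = (v - 3)/(v + 3)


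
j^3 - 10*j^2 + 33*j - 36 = (j - 4)*(j - 3)^2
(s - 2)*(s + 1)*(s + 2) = s^3 + s^2 - 4*s - 4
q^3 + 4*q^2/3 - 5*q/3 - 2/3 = (q - 1)*(q + 1/3)*(q + 2)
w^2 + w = w*(w + 1)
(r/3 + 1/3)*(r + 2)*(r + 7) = r^3/3 + 10*r^2/3 + 23*r/3 + 14/3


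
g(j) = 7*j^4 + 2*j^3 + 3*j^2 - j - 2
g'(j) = 28*j^3 + 6*j^2 + 6*j - 1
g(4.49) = 3080.04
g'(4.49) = 2681.43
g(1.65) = 65.39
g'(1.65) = 151.01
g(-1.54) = 38.72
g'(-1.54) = -98.27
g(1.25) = 22.43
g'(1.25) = 70.56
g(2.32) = 239.59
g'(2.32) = 394.86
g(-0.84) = 3.26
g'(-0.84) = -18.40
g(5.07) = 4955.89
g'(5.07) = 3832.72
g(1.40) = 34.86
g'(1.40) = 95.99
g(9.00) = 47617.00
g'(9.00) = 20951.00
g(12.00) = 149026.00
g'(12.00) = 49319.00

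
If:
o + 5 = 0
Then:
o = -5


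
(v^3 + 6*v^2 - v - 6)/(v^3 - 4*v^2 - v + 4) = (v + 6)/(v - 4)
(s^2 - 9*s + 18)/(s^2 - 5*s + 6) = (s - 6)/(s - 2)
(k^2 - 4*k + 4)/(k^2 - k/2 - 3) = 2*(k - 2)/(2*k + 3)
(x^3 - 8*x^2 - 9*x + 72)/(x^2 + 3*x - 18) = (x^2 - 5*x - 24)/(x + 6)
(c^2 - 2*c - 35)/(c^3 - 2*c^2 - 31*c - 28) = (c + 5)/(c^2 + 5*c + 4)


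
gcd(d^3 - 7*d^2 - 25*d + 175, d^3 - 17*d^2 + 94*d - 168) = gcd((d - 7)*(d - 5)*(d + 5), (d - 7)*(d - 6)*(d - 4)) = d - 7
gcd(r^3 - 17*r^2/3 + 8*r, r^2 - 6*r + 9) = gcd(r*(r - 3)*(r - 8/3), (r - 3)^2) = r - 3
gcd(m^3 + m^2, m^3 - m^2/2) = m^2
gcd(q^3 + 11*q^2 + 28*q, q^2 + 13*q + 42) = q + 7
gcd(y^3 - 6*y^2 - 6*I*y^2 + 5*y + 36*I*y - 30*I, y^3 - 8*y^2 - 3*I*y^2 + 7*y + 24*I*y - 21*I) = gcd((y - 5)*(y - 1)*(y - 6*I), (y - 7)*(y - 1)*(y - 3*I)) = y - 1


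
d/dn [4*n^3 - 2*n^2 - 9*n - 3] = 12*n^2 - 4*n - 9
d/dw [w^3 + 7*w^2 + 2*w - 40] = 3*w^2 + 14*w + 2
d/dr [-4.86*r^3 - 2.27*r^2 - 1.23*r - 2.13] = -14.58*r^2 - 4.54*r - 1.23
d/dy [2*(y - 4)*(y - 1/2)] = 4*y - 9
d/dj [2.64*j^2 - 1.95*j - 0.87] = 5.28*j - 1.95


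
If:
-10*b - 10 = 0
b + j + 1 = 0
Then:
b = -1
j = 0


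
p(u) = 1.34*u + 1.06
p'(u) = 1.34000000000000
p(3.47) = 5.71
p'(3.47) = 1.34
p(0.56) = 1.81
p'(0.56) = 1.34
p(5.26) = 8.11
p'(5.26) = 1.34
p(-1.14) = -0.47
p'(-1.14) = 1.34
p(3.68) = 5.99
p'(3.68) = 1.34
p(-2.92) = -2.85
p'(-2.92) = 1.34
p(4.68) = 7.33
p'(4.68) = 1.34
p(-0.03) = 1.02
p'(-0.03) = 1.34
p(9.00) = 13.12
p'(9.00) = 1.34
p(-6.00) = -6.98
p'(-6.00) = 1.34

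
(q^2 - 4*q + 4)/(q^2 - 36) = (q^2 - 4*q + 4)/(q^2 - 36)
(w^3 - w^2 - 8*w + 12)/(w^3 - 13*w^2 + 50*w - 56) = (w^2 + w - 6)/(w^2 - 11*w + 28)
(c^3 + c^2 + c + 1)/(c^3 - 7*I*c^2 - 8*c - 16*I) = (c^2 + c*(1 - I) - I)/(c^2 - 8*I*c - 16)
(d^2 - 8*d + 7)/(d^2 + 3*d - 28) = (d^2 - 8*d + 7)/(d^2 + 3*d - 28)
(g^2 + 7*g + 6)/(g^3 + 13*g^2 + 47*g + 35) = (g + 6)/(g^2 + 12*g + 35)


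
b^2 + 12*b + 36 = (b + 6)^2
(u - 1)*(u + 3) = u^2 + 2*u - 3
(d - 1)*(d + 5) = d^2 + 4*d - 5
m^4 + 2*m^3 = m^3*(m + 2)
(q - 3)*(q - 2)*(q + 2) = q^3 - 3*q^2 - 4*q + 12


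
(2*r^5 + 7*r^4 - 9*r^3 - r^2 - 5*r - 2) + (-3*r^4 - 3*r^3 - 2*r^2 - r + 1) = 2*r^5 + 4*r^4 - 12*r^3 - 3*r^2 - 6*r - 1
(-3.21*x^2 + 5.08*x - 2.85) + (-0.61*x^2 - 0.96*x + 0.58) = -3.82*x^2 + 4.12*x - 2.27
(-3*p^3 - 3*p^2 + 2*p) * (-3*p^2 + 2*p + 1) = 9*p^5 + 3*p^4 - 15*p^3 + p^2 + 2*p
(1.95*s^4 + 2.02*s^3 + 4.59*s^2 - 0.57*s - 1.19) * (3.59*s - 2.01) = 7.0005*s^5 + 3.3323*s^4 + 12.4179*s^3 - 11.2722*s^2 - 3.1264*s + 2.3919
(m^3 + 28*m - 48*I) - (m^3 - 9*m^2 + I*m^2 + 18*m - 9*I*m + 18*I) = 9*m^2 - I*m^2 + 10*m + 9*I*m - 66*I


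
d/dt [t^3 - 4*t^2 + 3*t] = 3*t^2 - 8*t + 3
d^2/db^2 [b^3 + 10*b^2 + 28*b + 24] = 6*b + 20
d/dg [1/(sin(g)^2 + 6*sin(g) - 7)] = -2*(sin(g) + 3)*cos(g)/(sin(g)^2 + 6*sin(g) - 7)^2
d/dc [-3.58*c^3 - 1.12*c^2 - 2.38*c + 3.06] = -10.74*c^2 - 2.24*c - 2.38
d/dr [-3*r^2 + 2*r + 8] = 2 - 6*r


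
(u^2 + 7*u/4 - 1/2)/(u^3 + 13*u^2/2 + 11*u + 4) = (4*u - 1)/(2*(2*u^2 + 9*u + 4))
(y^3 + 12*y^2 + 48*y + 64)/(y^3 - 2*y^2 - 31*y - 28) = (y^2 + 8*y + 16)/(y^2 - 6*y - 7)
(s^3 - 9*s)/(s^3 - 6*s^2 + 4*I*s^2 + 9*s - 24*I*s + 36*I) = s*(s + 3)/(s^2 + s*(-3 + 4*I) - 12*I)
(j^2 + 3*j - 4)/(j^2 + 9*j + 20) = (j - 1)/(j + 5)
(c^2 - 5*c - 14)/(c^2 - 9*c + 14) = (c + 2)/(c - 2)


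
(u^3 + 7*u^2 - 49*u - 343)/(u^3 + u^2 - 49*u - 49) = (u + 7)/(u + 1)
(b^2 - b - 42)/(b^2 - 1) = (b^2 - b - 42)/(b^2 - 1)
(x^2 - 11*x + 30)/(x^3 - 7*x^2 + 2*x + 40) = (x - 6)/(x^2 - 2*x - 8)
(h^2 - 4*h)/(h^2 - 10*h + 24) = h/(h - 6)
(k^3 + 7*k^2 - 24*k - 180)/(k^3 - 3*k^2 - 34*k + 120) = (k + 6)/(k - 4)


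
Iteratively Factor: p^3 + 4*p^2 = (p)*(p^2 + 4*p) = p^2*(p + 4)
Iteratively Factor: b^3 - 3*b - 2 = (b - 2)*(b^2 + 2*b + 1) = (b - 2)*(b + 1)*(b + 1)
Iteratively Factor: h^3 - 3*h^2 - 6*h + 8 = (h + 2)*(h^2 - 5*h + 4) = (h - 1)*(h + 2)*(h - 4)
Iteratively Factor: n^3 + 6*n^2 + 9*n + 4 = (n + 1)*(n^2 + 5*n + 4) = (n + 1)^2*(n + 4)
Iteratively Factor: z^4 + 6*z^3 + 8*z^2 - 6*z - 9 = (z + 1)*(z^3 + 5*z^2 + 3*z - 9) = (z + 1)*(z + 3)*(z^2 + 2*z - 3) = (z + 1)*(z + 3)^2*(z - 1)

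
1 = 1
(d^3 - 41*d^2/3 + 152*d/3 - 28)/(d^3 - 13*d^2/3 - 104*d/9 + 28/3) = 3*(d - 7)/(3*d + 7)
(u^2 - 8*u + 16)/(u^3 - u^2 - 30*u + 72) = (u - 4)/(u^2 + 3*u - 18)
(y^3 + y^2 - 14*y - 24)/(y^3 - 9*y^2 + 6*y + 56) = (y + 3)/(y - 7)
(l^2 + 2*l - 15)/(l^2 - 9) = (l + 5)/(l + 3)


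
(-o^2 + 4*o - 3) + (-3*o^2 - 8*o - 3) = -4*o^2 - 4*o - 6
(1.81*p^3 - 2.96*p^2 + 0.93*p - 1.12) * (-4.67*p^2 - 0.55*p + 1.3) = -8.4527*p^5 + 12.8277*p^4 - 0.362099999999999*p^3 + 0.870900000000001*p^2 + 1.825*p - 1.456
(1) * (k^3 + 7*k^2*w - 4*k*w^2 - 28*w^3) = k^3 + 7*k^2*w - 4*k*w^2 - 28*w^3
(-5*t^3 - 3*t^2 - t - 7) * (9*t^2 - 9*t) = -45*t^5 + 18*t^4 + 18*t^3 - 54*t^2 + 63*t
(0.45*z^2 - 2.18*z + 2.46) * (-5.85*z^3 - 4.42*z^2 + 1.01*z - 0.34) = -2.6325*z^5 + 10.764*z^4 - 4.3009*z^3 - 13.228*z^2 + 3.2258*z - 0.8364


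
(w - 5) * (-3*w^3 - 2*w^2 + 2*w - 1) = -3*w^4 + 13*w^3 + 12*w^2 - 11*w + 5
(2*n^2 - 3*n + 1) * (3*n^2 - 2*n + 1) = 6*n^4 - 13*n^3 + 11*n^2 - 5*n + 1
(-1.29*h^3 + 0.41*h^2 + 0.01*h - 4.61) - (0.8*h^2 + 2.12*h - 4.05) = -1.29*h^3 - 0.39*h^2 - 2.11*h - 0.56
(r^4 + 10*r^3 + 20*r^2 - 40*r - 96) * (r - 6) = r^5 + 4*r^4 - 40*r^3 - 160*r^2 + 144*r + 576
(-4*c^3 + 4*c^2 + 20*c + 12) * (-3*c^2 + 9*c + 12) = 12*c^5 - 48*c^4 - 72*c^3 + 192*c^2 + 348*c + 144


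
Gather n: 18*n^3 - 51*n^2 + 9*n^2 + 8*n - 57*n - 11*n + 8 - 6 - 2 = 18*n^3 - 42*n^2 - 60*n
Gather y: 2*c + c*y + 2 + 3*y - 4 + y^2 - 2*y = 2*c + y^2 + y*(c + 1) - 2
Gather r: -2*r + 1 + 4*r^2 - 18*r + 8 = 4*r^2 - 20*r + 9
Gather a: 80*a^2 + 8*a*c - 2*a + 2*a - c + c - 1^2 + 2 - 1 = 80*a^2 + 8*a*c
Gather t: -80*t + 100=100 - 80*t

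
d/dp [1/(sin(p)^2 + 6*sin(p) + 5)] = -2*(sin(p) + 3)*cos(p)/(sin(p)^2 + 6*sin(p) + 5)^2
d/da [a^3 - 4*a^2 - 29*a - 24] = 3*a^2 - 8*a - 29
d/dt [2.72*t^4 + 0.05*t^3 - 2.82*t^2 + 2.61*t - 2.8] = 10.88*t^3 + 0.15*t^2 - 5.64*t + 2.61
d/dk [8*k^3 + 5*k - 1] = 24*k^2 + 5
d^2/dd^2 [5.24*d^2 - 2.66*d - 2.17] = 10.4800000000000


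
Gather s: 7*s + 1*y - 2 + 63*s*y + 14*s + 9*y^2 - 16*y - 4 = s*(63*y + 21) + 9*y^2 - 15*y - 6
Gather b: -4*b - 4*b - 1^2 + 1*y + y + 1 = -8*b + 2*y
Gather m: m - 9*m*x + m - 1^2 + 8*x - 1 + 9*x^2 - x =m*(2 - 9*x) + 9*x^2 + 7*x - 2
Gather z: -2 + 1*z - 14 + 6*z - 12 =7*z - 28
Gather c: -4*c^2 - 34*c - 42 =-4*c^2 - 34*c - 42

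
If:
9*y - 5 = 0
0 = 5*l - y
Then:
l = 1/9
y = 5/9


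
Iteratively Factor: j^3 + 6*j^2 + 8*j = (j)*(j^2 + 6*j + 8) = j*(j + 2)*(j + 4)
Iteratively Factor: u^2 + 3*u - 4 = (u + 4)*(u - 1)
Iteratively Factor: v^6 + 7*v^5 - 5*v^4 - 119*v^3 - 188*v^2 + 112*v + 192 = (v - 4)*(v^5 + 11*v^4 + 39*v^3 + 37*v^2 - 40*v - 48) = (v - 4)*(v + 3)*(v^4 + 8*v^3 + 15*v^2 - 8*v - 16) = (v - 4)*(v + 1)*(v + 3)*(v^3 + 7*v^2 + 8*v - 16) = (v - 4)*(v + 1)*(v + 3)*(v + 4)*(v^2 + 3*v - 4) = (v - 4)*(v + 1)*(v + 3)*(v + 4)^2*(v - 1)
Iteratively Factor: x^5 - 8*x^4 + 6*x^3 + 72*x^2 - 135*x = (x + 3)*(x^4 - 11*x^3 + 39*x^2 - 45*x) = (x - 3)*(x + 3)*(x^3 - 8*x^2 + 15*x) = (x - 3)^2*(x + 3)*(x^2 - 5*x) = x*(x - 3)^2*(x + 3)*(x - 5)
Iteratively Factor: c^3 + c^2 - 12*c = (c + 4)*(c^2 - 3*c) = c*(c + 4)*(c - 3)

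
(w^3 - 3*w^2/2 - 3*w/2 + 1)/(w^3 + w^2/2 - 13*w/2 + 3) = (w + 1)/(w + 3)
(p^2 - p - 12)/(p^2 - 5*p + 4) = (p + 3)/(p - 1)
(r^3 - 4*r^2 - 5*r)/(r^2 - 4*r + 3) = r*(r^2 - 4*r - 5)/(r^2 - 4*r + 3)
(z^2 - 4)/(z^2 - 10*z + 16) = (z + 2)/(z - 8)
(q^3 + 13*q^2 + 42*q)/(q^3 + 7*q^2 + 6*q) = (q + 7)/(q + 1)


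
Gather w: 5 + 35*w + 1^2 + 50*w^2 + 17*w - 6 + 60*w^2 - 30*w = 110*w^2 + 22*w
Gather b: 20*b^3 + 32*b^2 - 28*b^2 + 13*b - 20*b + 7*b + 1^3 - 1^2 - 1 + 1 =20*b^3 + 4*b^2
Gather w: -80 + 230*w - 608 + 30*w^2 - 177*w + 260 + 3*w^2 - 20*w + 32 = 33*w^2 + 33*w - 396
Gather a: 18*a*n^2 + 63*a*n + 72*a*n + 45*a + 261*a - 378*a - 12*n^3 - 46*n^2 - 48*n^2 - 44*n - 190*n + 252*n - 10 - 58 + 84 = a*(18*n^2 + 135*n - 72) - 12*n^3 - 94*n^2 + 18*n + 16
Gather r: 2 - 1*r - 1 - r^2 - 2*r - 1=-r^2 - 3*r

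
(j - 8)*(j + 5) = j^2 - 3*j - 40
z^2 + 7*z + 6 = (z + 1)*(z + 6)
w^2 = w^2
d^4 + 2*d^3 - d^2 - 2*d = d*(d - 1)*(d + 1)*(d + 2)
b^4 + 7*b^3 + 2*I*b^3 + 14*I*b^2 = b^2*(b + 7)*(b + 2*I)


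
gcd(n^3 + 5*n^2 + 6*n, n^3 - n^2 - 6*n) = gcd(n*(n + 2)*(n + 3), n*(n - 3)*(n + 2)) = n^2 + 2*n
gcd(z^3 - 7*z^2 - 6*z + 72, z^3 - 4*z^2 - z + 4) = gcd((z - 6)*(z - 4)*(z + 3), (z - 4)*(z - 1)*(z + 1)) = z - 4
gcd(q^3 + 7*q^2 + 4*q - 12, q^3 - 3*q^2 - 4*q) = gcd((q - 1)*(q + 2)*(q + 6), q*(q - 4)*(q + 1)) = 1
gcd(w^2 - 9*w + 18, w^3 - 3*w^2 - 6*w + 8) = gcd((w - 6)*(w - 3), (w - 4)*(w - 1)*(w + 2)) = 1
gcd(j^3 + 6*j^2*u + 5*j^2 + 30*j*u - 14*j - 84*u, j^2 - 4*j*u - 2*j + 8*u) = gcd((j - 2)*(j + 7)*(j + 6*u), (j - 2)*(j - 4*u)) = j - 2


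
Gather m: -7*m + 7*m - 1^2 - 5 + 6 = 0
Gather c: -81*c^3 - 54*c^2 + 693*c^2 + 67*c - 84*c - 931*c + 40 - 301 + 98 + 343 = -81*c^3 + 639*c^2 - 948*c + 180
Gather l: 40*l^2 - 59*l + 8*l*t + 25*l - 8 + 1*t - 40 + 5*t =40*l^2 + l*(8*t - 34) + 6*t - 48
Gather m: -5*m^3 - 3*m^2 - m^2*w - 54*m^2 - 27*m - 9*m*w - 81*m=-5*m^3 + m^2*(-w - 57) + m*(-9*w - 108)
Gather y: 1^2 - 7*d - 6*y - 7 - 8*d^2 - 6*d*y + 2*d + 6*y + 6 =-8*d^2 - 6*d*y - 5*d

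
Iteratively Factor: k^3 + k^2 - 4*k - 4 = (k + 2)*(k^2 - k - 2) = (k - 2)*(k + 2)*(k + 1)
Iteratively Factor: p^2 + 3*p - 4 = (p - 1)*(p + 4)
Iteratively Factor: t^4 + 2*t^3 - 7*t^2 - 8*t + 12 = (t + 3)*(t^3 - t^2 - 4*t + 4) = (t - 2)*(t + 3)*(t^2 + t - 2) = (t - 2)*(t + 2)*(t + 3)*(t - 1)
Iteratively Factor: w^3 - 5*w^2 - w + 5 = (w - 1)*(w^2 - 4*w - 5) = (w - 5)*(w - 1)*(w + 1)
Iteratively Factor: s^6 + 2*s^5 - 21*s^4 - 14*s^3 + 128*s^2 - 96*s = (s + 4)*(s^5 - 2*s^4 - 13*s^3 + 38*s^2 - 24*s) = (s - 3)*(s + 4)*(s^4 + s^3 - 10*s^2 + 8*s) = s*(s - 3)*(s + 4)*(s^3 + s^2 - 10*s + 8) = s*(s - 3)*(s + 4)^2*(s^2 - 3*s + 2) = s*(s - 3)*(s - 2)*(s + 4)^2*(s - 1)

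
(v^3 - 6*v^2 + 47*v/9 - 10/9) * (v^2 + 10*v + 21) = v^5 + 4*v^4 - 304*v^3/9 - 674*v^2/9 + 887*v/9 - 70/3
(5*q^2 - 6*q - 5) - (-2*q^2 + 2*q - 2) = 7*q^2 - 8*q - 3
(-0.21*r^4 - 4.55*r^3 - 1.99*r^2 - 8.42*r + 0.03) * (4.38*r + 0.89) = -0.9198*r^5 - 20.1159*r^4 - 12.7657*r^3 - 38.6507*r^2 - 7.3624*r + 0.0267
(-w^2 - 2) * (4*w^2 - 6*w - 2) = -4*w^4 + 6*w^3 - 6*w^2 + 12*w + 4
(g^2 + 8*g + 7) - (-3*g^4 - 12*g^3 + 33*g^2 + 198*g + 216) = 3*g^4 + 12*g^3 - 32*g^2 - 190*g - 209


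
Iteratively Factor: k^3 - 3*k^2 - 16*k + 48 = (k - 4)*(k^2 + k - 12) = (k - 4)*(k + 4)*(k - 3)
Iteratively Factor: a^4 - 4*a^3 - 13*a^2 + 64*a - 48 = (a + 4)*(a^3 - 8*a^2 + 19*a - 12) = (a - 1)*(a + 4)*(a^2 - 7*a + 12) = (a - 3)*(a - 1)*(a + 4)*(a - 4)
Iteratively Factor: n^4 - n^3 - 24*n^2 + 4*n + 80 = (n - 5)*(n^3 + 4*n^2 - 4*n - 16) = (n - 5)*(n - 2)*(n^2 + 6*n + 8) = (n - 5)*(n - 2)*(n + 2)*(n + 4)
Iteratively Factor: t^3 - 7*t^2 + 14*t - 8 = (t - 2)*(t^2 - 5*t + 4) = (t - 4)*(t - 2)*(t - 1)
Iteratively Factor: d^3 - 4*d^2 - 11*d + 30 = (d - 2)*(d^2 - 2*d - 15) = (d - 2)*(d + 3)*(d - 5)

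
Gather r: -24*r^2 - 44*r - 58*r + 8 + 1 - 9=-24*r^2 - 102*r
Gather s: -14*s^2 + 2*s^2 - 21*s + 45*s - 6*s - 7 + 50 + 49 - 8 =-12*s^2 + 18*s + 84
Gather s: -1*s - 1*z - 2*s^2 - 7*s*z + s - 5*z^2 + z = -2*s^2 - 7*s*z - 5*z^2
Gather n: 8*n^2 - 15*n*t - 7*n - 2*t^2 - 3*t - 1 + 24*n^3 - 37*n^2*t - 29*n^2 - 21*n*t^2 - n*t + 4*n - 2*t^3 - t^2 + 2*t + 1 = 24*n^3 + n^2*(-37*t - 21) + n*(-21*t^2 - 16*t - 3) - 2*t^3 - 3*t^2 - t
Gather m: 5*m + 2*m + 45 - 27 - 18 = 7*m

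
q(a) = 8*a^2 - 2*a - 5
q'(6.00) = 94.00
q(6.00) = 271.00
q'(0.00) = -2.00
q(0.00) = -5.00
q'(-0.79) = -14.64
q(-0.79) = 1.57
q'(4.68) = 72.88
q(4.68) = 160.86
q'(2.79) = 42.64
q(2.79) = 51.69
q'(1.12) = 15.92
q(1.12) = 2.80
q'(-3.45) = -57.20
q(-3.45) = 97.12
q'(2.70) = 41.20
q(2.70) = 47.92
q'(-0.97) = -17.52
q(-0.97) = 4.47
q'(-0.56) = -10.96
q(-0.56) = -1.37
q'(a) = 16*a - 2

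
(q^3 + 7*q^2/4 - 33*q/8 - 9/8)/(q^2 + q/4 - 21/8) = (4*q^2 + 13*q + 3)/(4*q + 7)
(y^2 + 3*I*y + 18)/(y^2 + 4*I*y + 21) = (y + 6*I)/(y + 7*I)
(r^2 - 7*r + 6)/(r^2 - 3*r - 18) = (r - 1)/(r + 3)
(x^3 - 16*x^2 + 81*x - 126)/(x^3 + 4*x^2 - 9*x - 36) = (x^2 - 13*x + 42)/(x^2 + 7*x + 12)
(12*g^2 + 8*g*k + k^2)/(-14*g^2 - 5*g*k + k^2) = (-6*g - k)/(7*g - k)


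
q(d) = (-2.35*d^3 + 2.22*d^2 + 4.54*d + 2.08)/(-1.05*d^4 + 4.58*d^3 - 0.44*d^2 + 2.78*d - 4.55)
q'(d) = (-7.05*d^2 + 4.44*d + 4.54)/(-1.05*d^4 + 4.58*d^3 - 0.44*d^2 + 2.78*d - 4.55) + (-2.35*d^3 + 2.22*d^2 + 4.54*d + 2.08)*(4.2*d^3 - 13.74*d^2 + 0.88*d - 2.78)/(-1.05*d^4 + 4.58*d^3 - 0.44*d^2 + 2.78*d - 4.55)^2 = (-2.4675*d^6 + 4.662*d^5 + 5.1674*d^4 - 45.9164*d^3 + 11.6675*d^2 - 18.3716*d - 26.4394)/(1.1025*d^8 - 9.618*d^7 + 21.9004*d^6 - 9.8684*d^5 + 35.2134*d^4 - 44.1244*d^3 + 11.7324*d^2 - 25.298*d + 20.7025)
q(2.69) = -0.45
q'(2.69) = -0.78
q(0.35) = -1.11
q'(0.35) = -2.80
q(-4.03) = -0.29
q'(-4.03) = -0.03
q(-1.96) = -0.31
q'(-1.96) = 0.05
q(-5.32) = -0.25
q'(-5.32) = -0.03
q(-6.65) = -0.22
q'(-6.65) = -0.02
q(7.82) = 0.54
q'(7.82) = -0.14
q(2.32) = -0.18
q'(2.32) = -0.72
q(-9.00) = -0.18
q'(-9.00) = -0.01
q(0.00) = -0.46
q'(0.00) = -1.28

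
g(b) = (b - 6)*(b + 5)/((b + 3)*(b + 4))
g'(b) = (b - 6)/((b + 3)*(b + 4)) - (b - 6)*(b + 5)/((b + 3)*(b + 4)^2) - (b - 6)*(b + 5)/((b + 3)^2*(b + 4)) + (b + 5)/((b + 3)*(b + 4))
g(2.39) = -0.77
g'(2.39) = 0.37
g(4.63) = -0.20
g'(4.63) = 0.17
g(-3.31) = 73.56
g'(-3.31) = 166.30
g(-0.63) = -3.63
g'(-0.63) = 2.32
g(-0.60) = -3.56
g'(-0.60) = 2.26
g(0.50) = -1.92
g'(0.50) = 0.98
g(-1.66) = -8.16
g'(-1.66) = 8.20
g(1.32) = -1.29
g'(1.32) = 0.61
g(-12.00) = 1.75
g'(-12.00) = 0.07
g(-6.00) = 2.00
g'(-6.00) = -0.50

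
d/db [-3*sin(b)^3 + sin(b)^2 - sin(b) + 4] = (-9*sin(b)^2 + 2*sin(b) - 1)*cos(b)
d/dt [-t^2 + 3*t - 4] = 3 - 2*t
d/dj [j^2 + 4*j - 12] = 2*j + 4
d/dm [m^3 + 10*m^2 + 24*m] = 3*m^2 + 20*m + 24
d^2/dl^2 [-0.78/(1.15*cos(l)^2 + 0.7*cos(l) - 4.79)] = (4.1262*(1 - cos(l)^2)^2 + 1.8837*cos(l)^3 + 19.63182*cos(l)^2 - 1.15206*cos(l) - 13.48386)/(1.15*cos(l)^2 + 0.7*cos(l) - 4.79)^3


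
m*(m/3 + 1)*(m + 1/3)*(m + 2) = m^4/3 + 16*m^3/9 + 23*m^2/9 + 2*m/3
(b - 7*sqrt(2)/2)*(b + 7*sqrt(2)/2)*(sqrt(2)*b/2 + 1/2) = sqrt(2)*b^3/2 + b^2/2 - 49*sqrt(2)*b/4 - 49/4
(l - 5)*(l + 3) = l^2 - 2*l - 15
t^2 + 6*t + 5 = (t + 1)*(t + 5)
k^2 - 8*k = k*(k - 8)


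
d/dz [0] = 0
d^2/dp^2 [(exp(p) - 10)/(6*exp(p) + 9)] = 23*(3 - 2*exp(p))*exp(p)/(3*(8*exp(3*p) + 36*exp(2*p) + 54*exp(p) + 27))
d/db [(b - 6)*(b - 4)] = 2*b - 10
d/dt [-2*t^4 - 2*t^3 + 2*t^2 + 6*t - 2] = -8*t^3 - 6*t^2 + 4*t + 6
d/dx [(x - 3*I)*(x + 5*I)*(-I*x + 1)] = -3*I*x^2 + 6*x - 13*I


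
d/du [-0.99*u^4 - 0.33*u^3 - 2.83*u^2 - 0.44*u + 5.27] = -3.96*u^3 - 0.99*u^2 - 5.66*u - 0.44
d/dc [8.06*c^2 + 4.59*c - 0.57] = 16.12*c + 4.59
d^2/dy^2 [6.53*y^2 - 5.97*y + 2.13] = 13.0600000000000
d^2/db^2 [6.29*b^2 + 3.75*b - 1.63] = 12.5800000000000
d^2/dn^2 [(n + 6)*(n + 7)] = 2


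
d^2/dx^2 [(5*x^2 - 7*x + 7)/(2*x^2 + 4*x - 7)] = 2*(-68*x^3 + 294*x^2 - 126*x + 259)/(8*x^6 + 48*x^5 + 12*x^4 - 272*x^3 - 42*x^2 + 588*x - 343)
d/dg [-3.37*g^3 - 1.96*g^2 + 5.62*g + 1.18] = -10.11*g^2 - 3.92*g + 5.62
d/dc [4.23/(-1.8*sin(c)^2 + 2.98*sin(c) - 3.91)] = (15.228*sin(c) - 12.6054)*cos(c)/(1.8*sin(c)^2 - 2.98*sin(c) + 3.91)^2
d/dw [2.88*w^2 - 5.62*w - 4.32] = 5.76*w - 5.62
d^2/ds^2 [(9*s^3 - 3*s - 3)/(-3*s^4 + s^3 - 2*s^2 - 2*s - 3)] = 6*(-27*s^9 + 108*s^7 + 186*s^6 + 282*s^5 - 18*s^4 - 82*s^3 - 84*s^2 - 78*s - 8)/(27*s^12 - 27*s^11 + 63*s^10 + 17*s^9 + 87*s^8 + 12*s^7 + 137*s^6 + 84*s^5 + 105*s^4 + 53*s^3 + 90*s^2 + 54*s + 27)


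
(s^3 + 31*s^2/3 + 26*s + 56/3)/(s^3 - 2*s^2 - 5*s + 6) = (3*s^2 + 25*s + 28)/(3*(s^2 - 4*s + 3))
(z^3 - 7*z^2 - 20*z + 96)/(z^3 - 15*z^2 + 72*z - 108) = (z^2 - 4*z - 32)/(z^2 - 12*z + 36)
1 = 1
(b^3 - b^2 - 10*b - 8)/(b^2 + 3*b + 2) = b - 4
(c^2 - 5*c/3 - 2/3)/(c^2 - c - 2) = (c + 1/3)/(c + 1)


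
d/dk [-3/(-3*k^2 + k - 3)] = 3*(1 - 6*k)/(3*k^2 - k + 3)^2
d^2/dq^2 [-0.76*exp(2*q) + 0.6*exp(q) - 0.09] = (0.6 - 3.04*exp(q))*exp(q)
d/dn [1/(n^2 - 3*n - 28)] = (3 - 2*n)/(-n^2 + 3*n + 28)^2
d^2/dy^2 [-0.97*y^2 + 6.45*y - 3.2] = -1.94000000000000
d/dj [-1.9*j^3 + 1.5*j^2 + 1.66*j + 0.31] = -5.7*j^2 + 3.0*j + 1.66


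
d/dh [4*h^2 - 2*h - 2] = 8*h - 2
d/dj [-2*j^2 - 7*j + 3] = -4*j - 7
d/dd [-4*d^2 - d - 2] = -8*d - 1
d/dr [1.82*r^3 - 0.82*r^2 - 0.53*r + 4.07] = 5.46*r^2 - 1.64*r - 0.53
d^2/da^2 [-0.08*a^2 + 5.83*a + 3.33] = -0.160000000000000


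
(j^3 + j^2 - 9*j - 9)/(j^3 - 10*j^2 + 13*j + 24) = (j + 3)/(j - 8)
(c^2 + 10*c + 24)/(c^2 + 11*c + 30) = (c + 4)/(c + 5)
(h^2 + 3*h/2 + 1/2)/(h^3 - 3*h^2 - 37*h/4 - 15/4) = 2*(h + 1)/(2*h^2 - 7*h - 15)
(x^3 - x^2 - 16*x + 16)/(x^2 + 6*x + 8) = (x^2 - 5*x + 4)/(x + 2)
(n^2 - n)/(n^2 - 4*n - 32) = n*(1 - n)/(-n^2 + 4*n + 32)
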